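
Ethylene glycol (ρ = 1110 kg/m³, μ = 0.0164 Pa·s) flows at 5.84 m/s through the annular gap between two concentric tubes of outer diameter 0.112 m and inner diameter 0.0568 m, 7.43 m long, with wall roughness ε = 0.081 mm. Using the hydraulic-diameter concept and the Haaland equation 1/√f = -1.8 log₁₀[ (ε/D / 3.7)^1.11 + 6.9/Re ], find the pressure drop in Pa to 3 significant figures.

Hydraulic diameter D_h = 4A/P = D_o - D_i = 0.112 - 0.0568 = 0.0552 m.
Re = ρVD_h/μ = 1110·5.84·0.0552/0.0164 = 2.182e+04.
ε/D_h = 8.1e-05/0.0552 = 0.00147; Haaland gives 1/√f = -1.8 log₁₀[0.000168+0.000316] = 5.968, so f = 0.02808.
ΔP = f(L/D_h)(ρV²/2) = 0.02808·7.43/0.0552·1.893e+04 = 7.154e+04 Pa.

ΔP ≈ 71500 Pa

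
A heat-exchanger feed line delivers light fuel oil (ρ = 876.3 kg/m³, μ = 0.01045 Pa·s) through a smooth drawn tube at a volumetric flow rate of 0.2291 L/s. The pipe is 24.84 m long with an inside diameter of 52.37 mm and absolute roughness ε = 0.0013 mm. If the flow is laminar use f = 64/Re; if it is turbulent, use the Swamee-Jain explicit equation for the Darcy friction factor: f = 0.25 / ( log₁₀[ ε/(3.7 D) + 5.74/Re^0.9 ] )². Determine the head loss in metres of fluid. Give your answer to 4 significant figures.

h_f ≈ 0.03747 m

Q = 0.2291 L/s = 0.2291/1000 = 0.0002291 m³/s.
Cross-sectional area A = πD²/4 = π(0.05237)²/4 = 0.002154 m²; mean velocity V = Q/A = 0.0002291/0.002154 = 0.1064 m/s.
Reynolds number Re = ρVD/μ = 876.3 · 0.1064 · 0.05237 / 0.0104 = 467.1.
Re < 2300 → laminar flow, so f = 64/Re = 64/467.1 = 0.137 (the turbulent correlation is not needed).
Darcy-Weisbach: ΔP = f(L/D)(ρV²/2) = 0.137·(24.84/0.05237)·(876.3·0.1064²/2) = 0.137·474.3·4.956 = 322.1 Pa.
Head loss h_f = ΔP/(ρg) = 322.1/(876.3·9.81) = 0.03747 m.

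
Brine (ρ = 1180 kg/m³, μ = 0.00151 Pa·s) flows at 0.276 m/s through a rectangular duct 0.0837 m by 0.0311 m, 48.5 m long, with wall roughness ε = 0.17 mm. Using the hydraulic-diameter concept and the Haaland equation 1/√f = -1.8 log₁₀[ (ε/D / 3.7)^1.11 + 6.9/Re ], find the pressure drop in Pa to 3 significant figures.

Hydraulic diameter D_h = 4A/P = 4·(0.0837·0.0311)/(2·(0.0837+0.0311)) = 0.01041/0.2296 = 0.04535 m.
Re = ρVD_h/μ = 1180·0.276·0.04535/0.00151 = 9781.
ε/D_h = 0.00017/0.04535 = 0.00375; Haaland gives 1/√f = -1.8 log₁₀[0.000475+0.000705] = 5.271, so f = 0.036.
ΔP = f(L/D_h)(ρV²/2) = 0.036·48.5/0.04535·44.94 = 1730 Pa.

ΔP ≈ 1730 Pa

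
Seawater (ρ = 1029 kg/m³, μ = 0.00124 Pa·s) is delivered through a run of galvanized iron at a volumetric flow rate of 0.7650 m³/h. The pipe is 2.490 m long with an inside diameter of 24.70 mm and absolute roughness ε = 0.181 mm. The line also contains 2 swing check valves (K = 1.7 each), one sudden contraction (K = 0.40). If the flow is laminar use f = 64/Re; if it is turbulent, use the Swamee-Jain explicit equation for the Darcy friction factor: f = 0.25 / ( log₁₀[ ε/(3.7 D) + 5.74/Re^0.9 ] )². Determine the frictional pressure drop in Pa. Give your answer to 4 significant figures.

ΔP ≈ 809.5 Pa

Q = 0.7650 m³/h = 0.7650/3600 = 0.0002125 m³/s.
Cross-sectional area A = πD²/4 = π(0.0247)²/4 = 0.0004792 m²; mean velocity V = Q/A = 0.0002125/0.0004792 = 0.4435 m/s.
Reynolds number Re = ρVD/μ = 1029 · 0.4435 · 0.0247 / 0.00124 = 9090.
Re > 4000 → turbulent. Relative roughness ε/D = 0.000181/0.0247 = 0.00733. Swamee-Jain: f = 0.25/(log₁₀[0.00733/3.7 + 5.74/9090^0.9])² = 0.25/(log₁₀[0.00198 + 0.00157])² = 0.25/(-2.45)² = 0.04166.
Total minor-loss coefficient ΣK = 2·1.7 + 1·0.4 = 3.8.
ΔP = [f·L/D + ΣK]·(ρV²/2) = [0.04166·2.49/0.0247 + 3.8]·(1029·0.4435²/2) = [4.2 + 3.8]·101.2 = 809.5 Pa.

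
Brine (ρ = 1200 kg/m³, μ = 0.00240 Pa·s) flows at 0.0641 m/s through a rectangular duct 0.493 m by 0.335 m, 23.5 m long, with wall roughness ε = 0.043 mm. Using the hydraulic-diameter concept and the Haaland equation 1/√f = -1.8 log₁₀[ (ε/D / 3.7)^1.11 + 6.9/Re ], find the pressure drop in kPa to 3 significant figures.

ΔP ≈ 0.00422 kPa

Hydraulic diameter D_h = 4A/P = 4·(0.493·0.335)/(2·(0.493+0.335)) = 0.6606/1.656 = 0.3989 m.
Re = ρVD_h/μ = 1200·0.0641·0.3989/0.0024 = 1.279e+04.
ε/D_h = 4.3e-05/0.3989 = 0.000108; Haaland gives 1/√f = -1.8 log₁₀[9.24e-06+0.00054] = 5.869, so f = 0.02903.
ΔP = f(L/D_h)(ρV²/2) = 0.02903·23.5/0.3989·2.465 = 4.216 Pa.
ΔP = 0.00422 kPa.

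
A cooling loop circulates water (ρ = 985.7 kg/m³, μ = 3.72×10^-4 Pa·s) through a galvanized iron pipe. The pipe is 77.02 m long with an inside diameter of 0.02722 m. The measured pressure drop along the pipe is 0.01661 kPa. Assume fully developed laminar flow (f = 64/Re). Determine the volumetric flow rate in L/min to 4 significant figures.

Q ≈ 0.4687 L/min

For laminar flow, f = 64/Re with Re = ρVD/μ, so Darcy-Weisbach reduces to ΔP = 32μLV/D². Solving for V: V = ΔP·D²/(32μL) = 16.61·(0.02722)²/(32·0.000372·77.02) = 0.01342 m/s.
Check: Re = ρVD/μ = 985.7·0.01342·0.02722/0.000372 = 968.1 < 2300, so the laminar assumption holds.
Q = V·A = 0.01342·(π/4·0.02722²) = 7.811e-06 m³/s = 0.4687 L/min.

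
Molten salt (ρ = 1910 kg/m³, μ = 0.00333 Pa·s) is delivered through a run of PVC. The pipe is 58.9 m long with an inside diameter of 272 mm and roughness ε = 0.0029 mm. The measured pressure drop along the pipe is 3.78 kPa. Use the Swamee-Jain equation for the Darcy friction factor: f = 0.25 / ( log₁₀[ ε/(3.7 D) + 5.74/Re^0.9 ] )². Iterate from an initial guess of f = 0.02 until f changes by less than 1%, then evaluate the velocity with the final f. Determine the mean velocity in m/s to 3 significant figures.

Rearranging Darcy-Weisbach: V = √(2·ΔP·D/(f·L·ρ)). With ε/D = 2.9e-06/0.272 = 1.07e-05, iterate starting from f = 0.02:
  f = 0.02 → V = √(2·3780·0.272/(0.02·58.9·1910)) = 0.956 m/s; Re = ρVD/μ = 1.491e+05; f → 0.01654
  f = 0.01654 → V = 1.051 m/s; Re = 1.64e+05; f → 0.01624
  f = 0.01624 → V = 1.061 m/s; Re = 1.655e+05; f → 0.01621
Converged (Δf/f < 1%). With the final f = 0.01621: V = √(2·3780·0.272/(0.01621·58.9·1910)) = 1.062 m/s.

V ≈ 1.06 m/s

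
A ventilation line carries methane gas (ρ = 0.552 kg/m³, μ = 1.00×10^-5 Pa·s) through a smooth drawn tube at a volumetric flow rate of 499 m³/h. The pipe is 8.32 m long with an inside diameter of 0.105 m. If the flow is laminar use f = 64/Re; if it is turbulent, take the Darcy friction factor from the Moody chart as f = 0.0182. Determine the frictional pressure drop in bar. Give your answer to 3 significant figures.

Q = 499 m³/h = 499/3600 = 0.1386 m³/s.
Cross-sectional area A = πD²/4 = π(0.105)²/4 = 0.008659 m²; mean velocity V = Q/A = 0.1386/0.008659 = 16.01 m/s.
Reynolds number Re = ρVD/μ = 0.552 · 16.01 · 0.105 / 1e-05 = 9.278e+04.
Re > 4000 → turbulent; use the Moody-chart value f = 0.0182.
Darcy-Weisbach: ΔP = f(L/D)(ρV²/2) = 0.0182·(8.32/0.105)·(0.552·16.01²/2) = 0.0182·79.24·70.72 = 102 Pa.
ΔP = 102 Pa = 0.00102 bar.

ΔP ≈ 0.00102 bar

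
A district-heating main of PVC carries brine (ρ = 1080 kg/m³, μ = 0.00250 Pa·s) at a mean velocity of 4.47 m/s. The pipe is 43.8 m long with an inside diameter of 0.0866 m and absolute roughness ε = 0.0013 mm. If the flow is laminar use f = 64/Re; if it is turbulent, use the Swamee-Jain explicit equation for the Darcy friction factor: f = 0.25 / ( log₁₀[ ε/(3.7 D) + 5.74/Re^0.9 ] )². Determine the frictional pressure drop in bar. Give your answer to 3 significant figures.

ΔP ≈ 0.885 bar

Reynolds number Re = ρVD/μ = 1080 · 4.47 · 0.0866 / 0.0025 = 1.672e+05.
Re > 4000 → turbulent. Relative roughness ε/D = 1.3e-06/0.0866 = 1.5e-05. Swamee-Jain: f = 0.25/(log₁₀[1.5e-05/3.7 + 5.74/1.672e+05^0.9])² = 0.25/(log₁₀[4.06e-06 + 0.000114])² = 0.25/(-3.927)² = 0.01621.
Darcy-Weisbach: ΔP = f(L/D)(ρV²/2) = 0.01621·(43.8/0.0866)·(1080·4.47²/2) = 0.01621·505.8·1.079e+04 = 8.847e+04 Pa.
ΔP = 8.847e+04 Pa = 0.885 bar.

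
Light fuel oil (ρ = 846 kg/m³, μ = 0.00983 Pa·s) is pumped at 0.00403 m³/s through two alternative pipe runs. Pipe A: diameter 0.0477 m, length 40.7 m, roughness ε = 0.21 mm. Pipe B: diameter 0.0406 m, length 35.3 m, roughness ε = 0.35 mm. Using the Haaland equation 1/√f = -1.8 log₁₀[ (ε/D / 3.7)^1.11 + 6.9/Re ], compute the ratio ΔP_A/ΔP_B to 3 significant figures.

ΔP_A/ΔP_B ≈ 0.465

Pipe A: V = Q/A = 0.00403/0.001787 = 2.255 m/s; Re = 9258; ε/D = 0.0044; Haaland → f = 0.03716; ΔP_A = f(L/D)(ρV²/2) = 6.821e+04 Pa.
Pipe B: V = Q/A = 0.00403/0.001295 = 3.113 m/s; Re = 1.088e+04; ε/D = 0.00862; Haaland → f = 0.04119; ΔP_B = f(L/D)(ρV²/2) = 1.468e+05 Pa.
ΔP_A/ΔP_B = 6.821e+04/1.468e+05 = 0.465.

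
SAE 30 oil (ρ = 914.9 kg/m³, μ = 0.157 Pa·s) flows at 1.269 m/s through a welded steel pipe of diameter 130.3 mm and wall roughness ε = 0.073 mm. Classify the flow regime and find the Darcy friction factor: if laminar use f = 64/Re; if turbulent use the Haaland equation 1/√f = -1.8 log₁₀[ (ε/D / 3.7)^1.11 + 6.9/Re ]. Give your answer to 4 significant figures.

f ≈ 0.06642

Re = ρVD/μ = 914.9·1.269·0.1303/0.157 = 963.6.
Re < 2300 → laminar, so f = 64/Re = 0.06642 (roughness is irrelevant in laminar flow).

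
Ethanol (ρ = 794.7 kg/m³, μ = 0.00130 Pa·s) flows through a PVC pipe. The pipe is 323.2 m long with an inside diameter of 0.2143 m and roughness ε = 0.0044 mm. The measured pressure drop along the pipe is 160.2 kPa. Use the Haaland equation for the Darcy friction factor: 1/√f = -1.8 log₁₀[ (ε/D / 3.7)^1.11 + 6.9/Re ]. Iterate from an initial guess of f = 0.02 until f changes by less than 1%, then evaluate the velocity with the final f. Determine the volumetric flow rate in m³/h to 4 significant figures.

Q ≈ 590.2 m³/h

Rearranging Darcy-Weisbach: V = √(2·ΔP·D/(f·L·ρ)). With ε/D = 4.4e-06/0.2143 = 2.05e-05, iterate starting from f = 0.02:
  f = 0.02 → V = √(2·1.602e+05·0.2143/(0.02·323.2·794.7)) = 3.656 m/s; Re = ρVD/μ = 4.789e+05; f → 0.0134
  f = 0.0134 → V = 4.467 m/s; Re = 5.851e+05; f → 0.01297
  f = 0.01297 → V = 4.539 m/s; Re = 5.947e+05; f → 0.01294
Converged (Δf/f < 1%). With the final f = 0.01294: V = √(2·1.602e+05·0.2143/(0.01294·323.2·794.7)) = 4.545 m/s.
Q = V·A = 4.545·(π/4·0.2143²) = 0.1639 m³/s = 590.2 m³/h.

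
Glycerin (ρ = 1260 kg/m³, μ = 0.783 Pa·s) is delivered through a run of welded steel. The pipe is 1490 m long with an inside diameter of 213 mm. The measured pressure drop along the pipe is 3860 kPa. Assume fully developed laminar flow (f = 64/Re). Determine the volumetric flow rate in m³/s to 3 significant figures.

For laminar flow, f = 64/Re with Re = ρVD/μ, so Darcy-Weisbach reduces to ΔP = 32μLV/D². Solving for V: V = ΔP·D²/(32μL) = 3.86e+06·(0.213)²/(32·0.783·1490) = 4.691 m/s.
Check: Re = ρVD/μ = 1260·4.691·0.213/0.783 = 1608 < 2300, so the laminar assumption holds.
Q = V·A = 4.691·(π/4·0.213²) = 0.1671 m³/s = 0.167 m³/s.

Q ≈ 0.167 m³/s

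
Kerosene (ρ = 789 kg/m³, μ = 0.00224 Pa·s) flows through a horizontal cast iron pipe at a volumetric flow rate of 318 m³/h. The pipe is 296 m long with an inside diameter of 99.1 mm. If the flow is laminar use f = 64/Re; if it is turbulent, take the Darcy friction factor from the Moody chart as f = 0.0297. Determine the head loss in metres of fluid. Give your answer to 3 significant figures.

h_f ≈ 593 m

Q = 318 m³/h = 318/3600 = 0.08833 m³/s.
Cross-sectional area A = πD²/4 = π(0.0991)²/4 = 0.007713 m²; mean velocity V = Q/A = 0.08833/0.007713 = 11.45 m/s.
Reynolds number Re = ρVD/μ = 789 · 11.45 · 0.0991 / 0.00224 = 3.998e+05.
Re > 4000 → turbulent; use the Moody-chart value f = 0.0297.
Darcy-Weisbach: ΔP = f(L/D)(ρV²/2) = 0.0297·(296/0.0991)·(789·11.45²/2) = 0.0297·2987·5.174e+04 = 4.59e+06 Pa.
Head loss h_f = ΔP/(ρg) = 4.59e+06/(789·9.81) = 593 m.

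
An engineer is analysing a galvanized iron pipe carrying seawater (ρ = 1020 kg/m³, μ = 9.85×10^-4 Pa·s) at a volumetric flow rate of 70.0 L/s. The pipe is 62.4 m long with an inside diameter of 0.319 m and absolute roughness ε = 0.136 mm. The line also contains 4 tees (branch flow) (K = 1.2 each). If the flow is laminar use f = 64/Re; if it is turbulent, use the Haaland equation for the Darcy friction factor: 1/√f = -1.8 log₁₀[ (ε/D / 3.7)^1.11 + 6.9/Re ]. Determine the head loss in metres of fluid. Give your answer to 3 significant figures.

Q = 70.0 L/s = 70.0/1000 = 0.07 m³/s.
Cross-sectional area A = πD²/4 = π(0.319)²/4 = 0.07992 m²; mean velocity V = Q/A = 0.07/0.07992 = 0.8758 m/s.
Reynolds number Re = ρVD/μ = 1020 · 0.8758 · 0.319 / 0.000985 = 2.893e+05.
Re > 4000 → turbulent. Relative roughness ε/D = 0.000136/0.319 = 0.000426. Haaland: 1/√f = -1.8 log₁₀[(0.000426/3.7)^1.11 + 6.9/2.893e+05] = -1.8 log₁₀[4.25e-05 + 2.38e-05] = 7.521, so f = 0.01768.
Total minor-loss coefficient ΣK = 4·1.2 = 4.8.
ΔP = [f·L/D + ΣK]·(ρV²/2) = [0.01768·62.4/0.319 + 4.8]·(1020·0.8758²/2) = [3.458 + 4.8]·391.2 = 3231 Pa.
Head loss h_f = ΔP/(ρg) = 3231/(1020·9.81) = 0.323 m.

h_f ≈ 0.323 m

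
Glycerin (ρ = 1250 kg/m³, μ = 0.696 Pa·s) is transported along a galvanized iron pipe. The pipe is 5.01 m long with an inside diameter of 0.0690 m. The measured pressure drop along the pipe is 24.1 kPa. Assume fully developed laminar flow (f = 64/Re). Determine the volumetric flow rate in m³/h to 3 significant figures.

For laminar flow, f = 64/Re with Re = ρVD/μ, so Darcy-Weisbach reduces to ΔP = 32μLV/D². Solving for V: V = ΔP·D²/(32μL) = 2.41e+04·(0.069)²/(32·0.696·5.01) = 1.028 m/s.
Check: Re = ρVD/μ = 1250·1.028·0.069/0.696 = 127.4 < 2300, so the laminar assumption holds.
Q = V·A = 1.028·(π/4·0.069²) = 0.003845 m³/s = 13.8 m³/h.

Q ≈ 13.8 m³/h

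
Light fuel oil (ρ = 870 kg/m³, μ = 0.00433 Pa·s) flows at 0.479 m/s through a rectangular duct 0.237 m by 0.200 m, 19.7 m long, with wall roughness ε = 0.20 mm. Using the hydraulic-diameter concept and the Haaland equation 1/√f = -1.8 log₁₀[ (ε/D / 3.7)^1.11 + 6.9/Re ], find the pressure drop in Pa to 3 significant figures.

Hydraulic diameter D_h = 4A/P = 4·(0.237·0.2)/(2·(0.237+0.2)) = 0.1896/0.874 = 0.2169 m.
Re = ρVD_h/μ = 870·0.479·0.2169/0.00433 = 2.088e+04.
ε/D_h = 0.0002/0.2169 = 0.000922; Haaland gives 1/√f = -1.8 log₁₀[0.0001+0.00033] = 6.059, so f = 0.02724.
ΔP = f(L/D_h)(ρV²/2) = 0.02724·19.7/0.2169·99.81 = 246.9 Pa.

ΔP ≈ 247 Pa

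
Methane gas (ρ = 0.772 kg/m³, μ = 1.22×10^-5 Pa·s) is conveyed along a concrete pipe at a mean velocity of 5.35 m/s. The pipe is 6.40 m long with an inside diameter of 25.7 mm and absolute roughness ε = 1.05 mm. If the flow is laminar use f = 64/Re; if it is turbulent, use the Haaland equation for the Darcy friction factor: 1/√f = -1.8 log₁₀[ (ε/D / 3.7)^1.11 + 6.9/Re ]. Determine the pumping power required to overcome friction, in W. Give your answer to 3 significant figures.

P ≈ 0.522 W

Reynolds number Re = ρVD/μ = 0.772 · 5.35 · 0.0257 / 1.22e-05 = 8701.
Re > 4000 → turbulent. Relative roughness ε/D = 0.00105/0.0257 = 0.0409. Haaland: 1/√f = -1.8 log₁₀[(0.0409/3.7)^1.11 + 6.9/8701] = -1.8 log₁₀[0.00673 + 0.000793] = 3.823, so f = 0.06843.
Darcy-Weisbach: ΔP = f(L/D)(ρV²/2) = 0.06843·(6.4/0.0257)·(0.772·5.35²/2) = 0.06843·249·11.05 = 188.3 Pa.
Q = V·A = 5.35·0.0005187 = 0.002775 m³/s.
Pumping power P = QΔP = 0.002775·188.3 = 0.5225 W = 0.522 W.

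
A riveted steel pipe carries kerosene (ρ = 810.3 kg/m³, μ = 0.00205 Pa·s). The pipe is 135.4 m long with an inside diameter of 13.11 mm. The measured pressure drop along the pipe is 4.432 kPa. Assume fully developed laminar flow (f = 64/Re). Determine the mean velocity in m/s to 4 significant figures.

For laminar flow, f = 64/Re with Re = ρVD/μ, so Darcy-Weisbach reduces to ΔP = 32μLV/D². Solving for V: V = ΔP·D²/(32μL) = 4432·(0.01311)²/(32·0.00205·135.4) = 0.08576 m/s.
Check: Re = ρVD/μ = 810.3·0.08576·0.01311/0.00205 = 444.4 < 2300, so the laminar assumption holds.

V ≈ 0.08576 m/s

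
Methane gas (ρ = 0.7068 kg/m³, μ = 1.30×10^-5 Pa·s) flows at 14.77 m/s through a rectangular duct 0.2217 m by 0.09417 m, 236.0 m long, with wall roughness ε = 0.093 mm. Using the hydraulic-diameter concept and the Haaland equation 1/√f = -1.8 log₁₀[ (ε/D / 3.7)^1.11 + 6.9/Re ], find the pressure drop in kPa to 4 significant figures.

ΔP ≈ 2.856 kPa

Hydraulic diameter D_h = 4A/P = 4·(0.2217·0.09417)/(2·(0.2217+0.09417)) = 0.08351/0.6317 = 0.1322 m.
Re = ρVD_h/μ = 0.7068·14.77·0.1322/1.3e-05 = 1.062e+05.
ε/D_h = 9.3e-05/0.1322 = 0.000704; Haaland gives 1/√f = -1.8 log₁₀[7.41e-05+6.5e-05] = 6.942, so f = 0.02075.
ΔP = f(L/D_h)(ρV²/2) = 0.02075·236/0.1322·77.1 = 2856 Pa.
ΔP = 2.856 kPa.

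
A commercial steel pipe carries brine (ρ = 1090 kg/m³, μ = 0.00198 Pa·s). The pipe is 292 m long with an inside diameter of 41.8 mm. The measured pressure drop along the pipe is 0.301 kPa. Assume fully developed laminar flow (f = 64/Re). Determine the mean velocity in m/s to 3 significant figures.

For laminar flow, f = 64/Re with Re = ρVD/μ, so Darcy-Weisbach reduces to ΔP = 32μLV/D². Solving for V: V = ΔP·D²/(32μL) = 301·(0.0418)²/(32·0.00198·292) = 0.02843 m/s.
Check: Re = ρVD/μ = 1090·0.02843·0.0418/0.00198 = 654.1 < 2300, so the laminar assumption holds.

V ≈ 0.0284 m/s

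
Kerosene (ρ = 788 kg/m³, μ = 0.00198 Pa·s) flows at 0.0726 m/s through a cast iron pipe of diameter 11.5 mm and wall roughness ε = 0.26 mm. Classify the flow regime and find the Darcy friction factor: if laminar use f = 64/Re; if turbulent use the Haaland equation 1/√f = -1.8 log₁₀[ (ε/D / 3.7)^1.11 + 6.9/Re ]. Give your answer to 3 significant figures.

f ≈ 0.193

Re = ρVD/μ = 788·0.0726·0.0115/0.00198 = 332.3.
Re < 2300 → laminar, so f = 64/Re = 0.1926 (roughness is irrelevant in laminar flow).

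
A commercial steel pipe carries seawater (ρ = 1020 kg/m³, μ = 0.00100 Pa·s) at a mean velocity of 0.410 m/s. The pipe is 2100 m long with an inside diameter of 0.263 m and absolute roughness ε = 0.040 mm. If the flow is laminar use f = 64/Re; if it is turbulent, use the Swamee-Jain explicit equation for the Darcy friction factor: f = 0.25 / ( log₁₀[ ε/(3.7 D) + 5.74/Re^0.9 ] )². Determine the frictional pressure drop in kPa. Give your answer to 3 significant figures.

Reynolds number Re = ρVD/μ = 1020 · 0.41 · 0.263 / 0.001 = 1.1e+05.
Re > 4000 → turbulent. Relative roughness ε/D = 4e-05/0.263 = 0.000152. Swamee-Jain: f = 0.25/(log₁₀[0.000152/3.7 + 5.74/1.1e+05^0.9])² = 0.25/(log₁₀[4.11e-05 + 0.000167])² = 0.25/(-3.683)² = 0.01844.
Darcy-Weisbach: ΔP = f(L/D)(ρV²/2) = 0.01844·(2100/0.263)·(1020·0.41²/2) = 0.01844·7985·85.73 = 1.262e+04 Pa.
ΔP = 1.262e+04 Pa = 12.6 kPa.

ΔP ≈ 12.6 kPa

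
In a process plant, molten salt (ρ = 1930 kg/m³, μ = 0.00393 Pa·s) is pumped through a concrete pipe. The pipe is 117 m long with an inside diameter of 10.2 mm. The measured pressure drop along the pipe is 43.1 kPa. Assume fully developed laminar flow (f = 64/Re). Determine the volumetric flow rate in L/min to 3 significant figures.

For laminar flow, f = 64/Re with Re = ρVD/μ, so Darcy-Weisbach reduces to ΔP = 32μLV/D². Solving for V: V = ΔP·D²/(32μL) = 4.31e+04·(0.0102)²/(32·0.00393·117) = 0.3048 m/s.
Check: Re = ρVD/μ = 1930·0.3048·0.0102/0.00393 = 1527 < 2300, so the laminar assumption holds.
Q = V·A = 0.3048·(π/4·0.0102²) = 2.49e-05 m³/s = 1.49 L/min.

Q ≈ 1.49 L/min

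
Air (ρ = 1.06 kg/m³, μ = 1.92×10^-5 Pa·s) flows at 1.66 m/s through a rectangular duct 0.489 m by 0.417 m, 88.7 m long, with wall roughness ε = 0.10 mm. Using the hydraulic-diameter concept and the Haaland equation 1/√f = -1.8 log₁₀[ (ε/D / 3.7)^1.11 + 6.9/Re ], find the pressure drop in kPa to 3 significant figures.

ΔP ≈ 0.00640 kPa

Hydraulic diameter D_h = 4A/P = 4·(0.489·0.417)/(2·(0.489+0.417)) = 0.8157/1.812 = 0.4501 m.
Re = ρVD_h/μ = 1.06·1.66·0.4501/1.92e-05 = 4.125e+04.
ε/D_h = 0.0001/0.4501 = 0.000222; Haaland gives 1/√f = -1.8 log₁₀[2.06e-05+0.000167] = 6.707, so f = 0.02223.
ΔP = f(L/D_h)(ρV²/2) = 0.02223·88.7/0.4501·1.46 = 6.397 Pa.
ΔP = 0.00640 kPa.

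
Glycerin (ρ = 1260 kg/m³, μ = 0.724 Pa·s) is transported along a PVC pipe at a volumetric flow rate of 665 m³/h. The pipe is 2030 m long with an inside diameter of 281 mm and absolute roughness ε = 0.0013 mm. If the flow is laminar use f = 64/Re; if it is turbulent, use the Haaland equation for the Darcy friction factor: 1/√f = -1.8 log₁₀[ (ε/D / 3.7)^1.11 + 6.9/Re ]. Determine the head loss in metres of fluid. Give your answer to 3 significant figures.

h_f ≈ 144 m

Q = 665 m³/h = 665/3600 = 0.1847 m³/s.
Cross-sectional area A = πD²/4 = π(0.281)²/4 = 0.06202 m²; mean velocity V = Q/A = 0.1847/0.06202 = 2.979 m/s.
Reynolds number Re = ρVD/μ = 1260 · 2.979 · 0.281 / 0.724 = 1457.
Re < 2300 → laminar flow, so f = 64/Re = 64/1457 = 0.04394 (the turbulent correlation is not needed).
Darcy-Weisbach: ΔP = f(L/D)(ρV²/2) = 0.04394·(2030/0.281)·(1260·2.979²/2) = 0.04394·7224·5590 = 1.774e+06 Pa.
Head loss h_f = ΔP/(ρg) = 1.774e+06/(1260·9.81) = 144 m.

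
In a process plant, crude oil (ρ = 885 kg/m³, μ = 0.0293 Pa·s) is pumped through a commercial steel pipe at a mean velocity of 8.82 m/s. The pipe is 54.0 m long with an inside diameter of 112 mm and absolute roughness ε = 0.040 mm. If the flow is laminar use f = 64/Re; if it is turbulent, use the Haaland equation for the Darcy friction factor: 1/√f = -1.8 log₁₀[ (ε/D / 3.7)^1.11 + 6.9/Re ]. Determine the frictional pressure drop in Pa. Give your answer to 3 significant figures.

ΔP ≈ 401000 Pa

Reynolds number Re = ρVD/μ = 885 · 8.82 · 0.112 / 0.0293 = 2.984e+04.
Re > 4000 → turbulent. Relative roughness ε/D = 4e-05/0.112 = 0.000357. Haaland: 1/√f = -1.8 log₁₀[(0.000357/3.7)^1.11 + 6.9/2.984e+04] = -1.8 log₁₀[3.49e-05 + 0.000231] = 6.435, so f = 0.02415.
Darcy-Weisbach: ΔP = f(L/D)(ρV²/2) = 0.02415·(54/0.112)·(885·8.82²/2) = 0.02415·482.1·3.442e+04 = 4.008e+05 Pa.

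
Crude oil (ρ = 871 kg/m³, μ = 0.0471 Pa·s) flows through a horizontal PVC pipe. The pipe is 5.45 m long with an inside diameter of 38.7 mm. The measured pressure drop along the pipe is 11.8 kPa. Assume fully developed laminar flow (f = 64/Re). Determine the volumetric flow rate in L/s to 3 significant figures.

For laminar flow, f = 64/Re with Re = ρVD/μ, so Darcy-Weisbach reduces to ΔP = 32μLV/D². Solving for V: V = ΔP·D²/(32μL) = 1.18e+04·(0.0387)²/(32·0.0471·5.45) = 2.151 m/s.
Check: Re = ρVD/μ = 871·2.151·0.0387/0.0471 = 1540 < 2300, so the laminar assumption holds.
Q = V·A = 2.151·(π/4·0.0387²) = 0.002531 m³/s = 2.53 L/s.

Q ≈ 2.53 L/s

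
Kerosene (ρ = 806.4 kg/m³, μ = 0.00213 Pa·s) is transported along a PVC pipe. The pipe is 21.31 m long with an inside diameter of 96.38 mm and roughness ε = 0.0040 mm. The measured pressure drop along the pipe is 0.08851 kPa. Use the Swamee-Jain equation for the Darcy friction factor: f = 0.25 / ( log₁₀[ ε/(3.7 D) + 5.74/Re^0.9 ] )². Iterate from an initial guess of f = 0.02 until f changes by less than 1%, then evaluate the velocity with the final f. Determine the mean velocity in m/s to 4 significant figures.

V ≈ 0.1667 m/s

Rearranging Darcy-Weisbach: V = √(2·ΔP·D/(f·L·ρ)). With ε/D = 4e-06/0.09638 = 4.15e-05, iterate starting from f = 0.02:
  f = 0.02 → V = √(2·88.51·0.09638/(0.02·21.31·806.4)) = 0.2228 m/s; Re = ρVD/μ = 8130; f → 0.03288
  f = 0.03288 → V = 0.1738 m/s; Re = 6340; f → 0.03531
  f = 0.03531 → V = 0.1677 m/s; Re = 6118; f → 0.03568
  f = 0.03568 → V = 0.1668 m/s; Re = 6086; f → 0.03574
Converged (Δf/f < 1%). With the final f = 0.03574: V = √(2·88.51·0.09638/(0.03574·21.31·806.4)) = 0.1667 m/s.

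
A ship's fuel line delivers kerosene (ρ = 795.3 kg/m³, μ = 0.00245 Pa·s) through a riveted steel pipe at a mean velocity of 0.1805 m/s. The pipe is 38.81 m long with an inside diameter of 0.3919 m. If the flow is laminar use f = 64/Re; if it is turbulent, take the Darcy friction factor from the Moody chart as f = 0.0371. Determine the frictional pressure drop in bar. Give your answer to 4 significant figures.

ΔP ≈ 4.760×10^-4 bar

Reynolds number Re = ρVD/μ = 795.3 · 0.1805 · 0.3919 / 0.00245 = 2.296e+04.
Re > 4000 → turbulent; use the Moody-chart value f = 0.0371.
Darcy-Weisbach: ΔP = f(L/D)(ρV²/2) = 0.0371·(38.81/0.3919)·(795.3·0.1805²/2) = 0.0371·99.03·12.96 = 47.6 Pa.
ΔP = 47.6 Pa = 4.760×10^-4 bar.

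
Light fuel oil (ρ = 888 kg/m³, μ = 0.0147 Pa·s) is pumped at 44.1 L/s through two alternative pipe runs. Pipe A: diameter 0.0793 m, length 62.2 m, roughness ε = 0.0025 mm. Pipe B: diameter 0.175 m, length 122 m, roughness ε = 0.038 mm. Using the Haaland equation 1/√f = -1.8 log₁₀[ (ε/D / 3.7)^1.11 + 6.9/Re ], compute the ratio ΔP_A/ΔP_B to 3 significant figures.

Pipe A: V = Q/A = 0.0441/0.004939 = 8.929 m/s; Re = 4.277e+04; ε/D = 3.15e-05; Haaland → f = 0.02153; ΔP_A = f(L/D)(ρV²/2) = 5.979e+05 Pa.
Pipe B: V = Q/A = 0.0441/0.02405 = 1.833 m/s; Re = 1.938e+04; ε/D = 0.000217; Haaland → f = 0.02632; ΔP_B = f(L/D)(ρV²/2) = 2.738e+04 Pa.
ΔP_A/ΔP_B = 5.979e+05/2.738e+04 = 21.8.

ΔP_A/ΔP_B ≈ 21.8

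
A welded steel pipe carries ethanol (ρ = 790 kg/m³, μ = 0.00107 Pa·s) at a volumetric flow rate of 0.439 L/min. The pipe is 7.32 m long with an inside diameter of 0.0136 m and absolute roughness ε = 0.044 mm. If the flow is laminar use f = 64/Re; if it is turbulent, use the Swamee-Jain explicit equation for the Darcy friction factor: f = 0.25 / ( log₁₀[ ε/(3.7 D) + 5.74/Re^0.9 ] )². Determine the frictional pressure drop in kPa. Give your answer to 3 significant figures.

ΔP ≈ 0.0683 kPa

Q = 0.439 L/min = 0.439/60000 = 7.317e-06 m³/s.
Cross-sectional area A = πD²/4 = π(0.0136)²/4 = 0.0001453 m²; mean velocity V = Q/A = 7.317e-06/0.0001453 = 0.05037 m/s.
Reynolds number Re = ρVD/μ = 790 · 0.05037 · 0.0136 / 0.00107 = 505.7.
Re < 2300 → laminar flow, so f = 64/Re = 64/505.7 = 0.1265 (the turbulent correlation is not needed).
Darcy-Weisbach: ΔP = f(L/D)(ρV²/2) = 0.1265·(7.32/0.0136)·(790·0.05037²/2) = 0.1265·538.2·1.002 = 68.25 Pa.
ΔP = 68.25 Pa = 0.0683 kPa.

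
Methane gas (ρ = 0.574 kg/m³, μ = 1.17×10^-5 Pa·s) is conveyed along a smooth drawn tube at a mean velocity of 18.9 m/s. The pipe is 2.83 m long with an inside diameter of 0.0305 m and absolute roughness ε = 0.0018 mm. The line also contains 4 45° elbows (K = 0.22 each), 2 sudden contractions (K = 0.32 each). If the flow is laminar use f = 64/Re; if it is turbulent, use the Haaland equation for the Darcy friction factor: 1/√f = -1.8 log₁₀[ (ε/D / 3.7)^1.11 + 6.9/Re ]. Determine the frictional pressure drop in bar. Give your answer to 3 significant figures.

ΔP ≈ 0.00382 bar

Reynolds number Re = ρVD/μ = 0.574 · 18.9 · 0.0305 / 1.17e-05 = 2.828e+04.
Re > 4000 → turbulent. Relative roughness ε/D = 1.8e-06/0.0305 = 5.9e-05. Haaland: 1/√f = -1.8 log₁₀[(5.9e-05/3.7)^1.11 + 6.9/2.828e+04] = -1.8 log₁₀[4.73e-06 + 0.000244] = 6.488, so f = 0.02376.
Total minor-loss coefficient ΣK = 4·0.22 + 2·0.32 = 1.52.
ΔP = [f·L/D + ΣK]·(ρV²/2) = [0.02376·2.83/0.0305 + 1.52]·(0.574·18.9²/2) = [2.204 + 1.52]·102.5 = 381.8 Pa.
ΔP = 381.8 Pa = 0.00382 bar.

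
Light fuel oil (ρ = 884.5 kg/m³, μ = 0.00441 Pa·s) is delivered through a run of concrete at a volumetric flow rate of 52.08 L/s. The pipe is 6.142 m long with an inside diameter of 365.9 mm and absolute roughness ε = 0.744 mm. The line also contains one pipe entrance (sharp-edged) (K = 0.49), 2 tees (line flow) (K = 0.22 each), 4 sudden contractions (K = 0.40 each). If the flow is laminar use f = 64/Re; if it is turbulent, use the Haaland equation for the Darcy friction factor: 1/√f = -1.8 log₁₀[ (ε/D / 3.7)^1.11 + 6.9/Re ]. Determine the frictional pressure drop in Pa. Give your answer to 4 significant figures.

ΔP ≈ 324.1 Pa

Q = 52.08 L/s = 52.08/1000 = 0.05208 m³/s.
Cross-sectional area A = πD²/4 = π(0.3659)²/4 = 0.1052 m²; mean velocity V = Q/A = 0.05208/0.1052 = 0.4953 m/s.
Reynolds number Re = ρVD/μ = 884.5 · 0.4953 · 0.3659 / 0.00441 = 3.635e+04.
Re > 4000 → turbulent. Relative roughness ε/D = 0.000744/0.3659 = 0.00203. Haaland: 1/√f = -1.8 log₁₀[(0.00203/3.7)^1.11 + 6.9/3.635e+04] = -1.8 log₁₀[0.000241 + 0.00019] = 6.059, so f = 0.02724.
Total minor-loss coefficient ΣK = 1·0.49 + 2·0.22 + 4·0.4 = 2.53.
ΔP = [f·L/D + ΣK]·(ρV²/2) = [0.02724·6.142/0.3659 + 2.53]·(884.5·0.4953²/2) = [0.4573 + 2.53]·108.5 = 324.1 Pa.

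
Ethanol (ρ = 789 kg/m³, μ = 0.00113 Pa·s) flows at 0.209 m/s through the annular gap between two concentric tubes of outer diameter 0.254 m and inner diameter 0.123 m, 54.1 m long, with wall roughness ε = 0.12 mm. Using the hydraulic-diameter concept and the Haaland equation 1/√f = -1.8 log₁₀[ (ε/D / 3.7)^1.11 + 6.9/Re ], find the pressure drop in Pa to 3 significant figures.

ΔP ≈ 197 Pa

Hydraulic diameter D_h = 4A/P = D_o - D_i = 0.254 - 0.123 = 0.131 m.
Re = ρVD_h/μ = 789·0.209·0.131/0.00113 = 1.912e+04.
ε/D_h = 0.00012/0.131 = 0.000916; Haaland gives 1/√f = -1.8 log₁₀[9.93e-05+0.000361] = 6.007, so f = 0.02772.
ΔP = f(L/D_h)(ρV²/2) = 0.02772·54.1/0.131·17.23 = 197.2 Pa.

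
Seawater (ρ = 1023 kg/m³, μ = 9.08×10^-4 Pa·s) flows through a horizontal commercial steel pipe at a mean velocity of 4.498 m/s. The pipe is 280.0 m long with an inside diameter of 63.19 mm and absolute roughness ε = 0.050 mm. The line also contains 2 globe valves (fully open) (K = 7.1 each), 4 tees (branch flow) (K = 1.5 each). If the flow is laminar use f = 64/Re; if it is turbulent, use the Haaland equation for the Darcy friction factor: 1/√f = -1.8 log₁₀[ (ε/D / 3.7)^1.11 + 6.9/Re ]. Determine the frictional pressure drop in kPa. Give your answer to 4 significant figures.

Reynolds number Re = ρVD/μ = 1023 · 4.498 · 0.06319 / 0.000908 = 3.202e+05.
Re > 4000 → turbulent. Relative roughness ε/D = 5e-05/0.06319 = 0.000791. Haaland: 1/√f = -1.8 log₁₀[(0.000791/3.7)^1.11 + 6.9/3.202e+05] = -1.8 log₁₀[8.44e-05 + 2.15e-05] = 7.155, so f = 0.01954.
Total minor-loss coefficient ΣK = 2·7.1 + 4·1.5 = 20.2.
ΔP = [f·L/D + ΣK]·(ρV²/2) = [0.01954·280/0.06319 + 20.2]·(1023·4.498²/2) = [86.56 + 20.2]·1.035e+04 = 1.105e+06 Pa.
ΔP = 1.105e+06 Pa = 1105 kPa.

ΔP ≈ 1105 kPa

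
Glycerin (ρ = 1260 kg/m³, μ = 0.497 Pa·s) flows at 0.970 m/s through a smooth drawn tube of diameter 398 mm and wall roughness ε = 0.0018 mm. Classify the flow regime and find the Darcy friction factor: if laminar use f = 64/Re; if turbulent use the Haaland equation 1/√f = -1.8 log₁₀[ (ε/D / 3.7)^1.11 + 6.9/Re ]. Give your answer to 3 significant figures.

f ≈ 0.0654

Re = ρVD/μ = 1260·0.97·0.398/0.497 = 978.7.
Re < 2300 → laminar, so f = 64/Re = 0.06539 (roughness is irrelevant in laminar flow).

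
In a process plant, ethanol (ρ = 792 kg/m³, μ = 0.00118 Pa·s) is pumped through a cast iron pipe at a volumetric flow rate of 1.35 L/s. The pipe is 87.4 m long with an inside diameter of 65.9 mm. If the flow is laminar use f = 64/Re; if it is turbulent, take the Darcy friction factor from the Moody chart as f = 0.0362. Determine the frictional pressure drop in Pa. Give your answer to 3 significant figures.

Q = 1.35 L/s = 1.35/1000 = 0.00135 m³/s.
Cross-sectional area A = πD²/4 = π(0.0659)²/4 = 0.003411 m²; mean velocity V = Q/A = 0.00135/0.003411 = 0.3958 m/s.
Reynolds number Re = ρVD/μ = 792 · 0.3958 · 0.0659 / 0.00118 = 1.751e+04.
Re > 4000 → turbulent; use the Moody-chart value f = 0.0362.
Darcy-Weisbach: ΔP = f(L/D)(ρV²/2) = 0.0362·(87.4/0.0659)·(792·0.3958²/2) = 0.0362·1326·62.04 = 2978 Pa.

ΔP ≈ 2980 Pa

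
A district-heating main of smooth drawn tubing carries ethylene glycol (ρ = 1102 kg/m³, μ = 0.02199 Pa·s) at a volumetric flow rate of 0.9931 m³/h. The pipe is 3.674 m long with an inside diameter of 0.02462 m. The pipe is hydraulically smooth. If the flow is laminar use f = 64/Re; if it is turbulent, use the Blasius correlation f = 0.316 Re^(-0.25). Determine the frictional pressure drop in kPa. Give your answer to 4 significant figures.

ΔP ≈ 2.472 kPa

Q = 0.9931 m³/h = 0.9931/3600 = 0.0002759 m³/s.
Cross-sectional area A = πD²/4 = π(0.02462)²/4 = 0.0004761 m²; mean velocity V = Q/A = 0.0002759/0.0004761 = 0.5795 m/s.
Reynolds number Re = ρVD/μ = 1102 · 0.5795 · 0.02462 / 0.022 = 714.9.
Re < 2300 → laminar flow, so f = 64/Re = 64/714.9 = 0.08952 (the turbulent correlation is not needed).
Darcy-Weisbach: ΔP = f(L/D)(ρV²/2) = 0.08952·(3.674/0.02462)·(1102·0.5795²/2) = 0.08952·149.2·185 = 2472 Pa.
ΔP = 2472 Pa = 2.472 kPa.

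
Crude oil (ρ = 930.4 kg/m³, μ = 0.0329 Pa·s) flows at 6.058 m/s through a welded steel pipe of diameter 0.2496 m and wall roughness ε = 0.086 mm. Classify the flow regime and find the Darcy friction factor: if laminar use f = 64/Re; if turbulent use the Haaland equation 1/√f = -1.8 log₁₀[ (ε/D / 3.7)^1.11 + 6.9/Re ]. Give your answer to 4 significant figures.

f ≈ 0.02242

Re = ρVD/μ = 930.4·6.058·0.2496/0.0329 = 4.276e+04.
Re > 4000 → turbulent. ε/D = 8.6e-05/0.2496 = 0.000345; Haaland: 1/√f = -1.8 log₁₀[3.35e-05 + 0.000161] = 6.678, so f = 0.02242.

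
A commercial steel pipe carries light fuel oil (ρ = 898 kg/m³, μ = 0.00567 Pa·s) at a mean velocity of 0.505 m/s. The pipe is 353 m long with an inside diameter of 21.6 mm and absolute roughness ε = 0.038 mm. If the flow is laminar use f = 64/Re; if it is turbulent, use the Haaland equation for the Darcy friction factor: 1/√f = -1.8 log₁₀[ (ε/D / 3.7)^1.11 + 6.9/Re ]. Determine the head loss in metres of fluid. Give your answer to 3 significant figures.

h_f ≈ 7.87 m

Reynolds number Re = ρVD/μ = 898 · 0.505 · 0.0216 / 0.00567 = 1728.
Re < 2300 → laminar flow, so f = 64/Re = 64/1728 = 0.03705 (the turbulent correlation is not needed).
Darcy-Weisbach: ΔP = f(L/D)(ρV²/2) = 0.03705·(353/0.0216)·(898·0.505²/2) = 0.03705·1.634e+04·114.5 = 6.933e+04 Pa.
Head loss h_f = ΔP/(ρg) = 6.933e+04/(898·9.81) = 7.87 m.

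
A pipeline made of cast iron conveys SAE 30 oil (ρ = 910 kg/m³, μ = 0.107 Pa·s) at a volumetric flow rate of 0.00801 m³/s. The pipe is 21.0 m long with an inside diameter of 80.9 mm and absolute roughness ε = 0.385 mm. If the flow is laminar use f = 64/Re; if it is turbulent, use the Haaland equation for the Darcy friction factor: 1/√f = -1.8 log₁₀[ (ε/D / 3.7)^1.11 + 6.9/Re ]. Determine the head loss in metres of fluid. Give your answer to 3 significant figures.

Cross-sectional area A = πD²/4 = π(0.0809)²/4 = 0.00514 m²; mean velocity V = Q/A = 0.00801/0.00514 = 1.558 m/s.
Reynolds number Re = ρVD/μ = 910 · 1.558 · 0.0809 / 0.107 = 1072.
Re < 2300 → laminar flow, so f = 64/Re = 64/1072 = 0.05969 (the turbulent correlation is not needed).
Darcy-Weisbach: ΔP = f(L/D)(ρV²/2) = 0.05969·(21/0.0809)·(910·1.558²/2) = 0.05969·259.6·1105 = 1.712e+04 Pa.
Head loss h_f = ΔP/(ρg) = 1.712e+04/(910·9.81) = 1.92 m.

h_f ≈ 1.92 m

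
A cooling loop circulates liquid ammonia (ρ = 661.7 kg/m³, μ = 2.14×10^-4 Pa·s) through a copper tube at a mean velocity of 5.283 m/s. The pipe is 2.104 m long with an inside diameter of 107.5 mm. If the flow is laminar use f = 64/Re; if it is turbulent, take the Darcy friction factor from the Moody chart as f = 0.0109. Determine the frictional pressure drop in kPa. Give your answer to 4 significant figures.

Reynolds number Re = ρVD/μ = 661.7 · 5.283 · 0.1075 / 0.000214 = 1.756e+06.
Re > 4000 → turbulent; use the Moody-chart value f = 0.0109.
Darcy-Weisbach: ΔP = f(L/D)(ρV²/2) = 0.0109·(2.104/0.1075)·(661.7·5.283²/2) = 0.0109·19.57·9234 = 1970 Pa.
ΔP = 1970 Pa = 1.970 kPa.

ΔP ≈ 1.970 kPa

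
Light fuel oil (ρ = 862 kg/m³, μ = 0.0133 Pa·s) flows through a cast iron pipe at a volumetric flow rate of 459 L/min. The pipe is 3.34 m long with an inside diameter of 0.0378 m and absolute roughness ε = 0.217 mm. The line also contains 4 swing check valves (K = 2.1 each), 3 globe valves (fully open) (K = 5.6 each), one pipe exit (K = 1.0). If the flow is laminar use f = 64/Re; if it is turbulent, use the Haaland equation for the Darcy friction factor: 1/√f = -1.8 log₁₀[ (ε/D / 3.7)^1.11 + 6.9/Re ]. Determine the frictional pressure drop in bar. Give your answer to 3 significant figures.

ΔP ≈ 5.88 bar

Q = 459 L/min = 459/60000 = 0.00765 m³/s.
Cross-sectional area A = πD²/4 = π(0.0378)²/4 = 0.001122 m²; mean velocity V = Q/A = 0.00765/0.001122 = 6.817 m/s.
Reynolds number Re = ρVD/μ = 862 · 6.817 · 0.0378 / 0.0133 = 1.67e+04.
Re > 4000 → turbulent. Relative roughness ε/D = 0.000217/0.0378 = 0.00574. Haaland: 1/√f = -1.8 log₁₀[(0.00574/3.7)^1.11 + 6.9/1.67e+04] = -1.8 log₁₀[0.000762 + 0.000413] = 5.274, so f = 0.03595.
Total minor-loss coefficient ΣK = 4·2.1 + 3·5.6 + 1·1 = 26.2.
ΔP = [f·L/D + ΣK]·(ρV²/2) = [0.03595·3.34/0.0378 + 26.2]·(862·6.817²/2) = [3.177 + 26.2]·2.003e+04 = 5.884e+05 Pa.
ΔP = 5.884e+05 Pa = 5.88 bar.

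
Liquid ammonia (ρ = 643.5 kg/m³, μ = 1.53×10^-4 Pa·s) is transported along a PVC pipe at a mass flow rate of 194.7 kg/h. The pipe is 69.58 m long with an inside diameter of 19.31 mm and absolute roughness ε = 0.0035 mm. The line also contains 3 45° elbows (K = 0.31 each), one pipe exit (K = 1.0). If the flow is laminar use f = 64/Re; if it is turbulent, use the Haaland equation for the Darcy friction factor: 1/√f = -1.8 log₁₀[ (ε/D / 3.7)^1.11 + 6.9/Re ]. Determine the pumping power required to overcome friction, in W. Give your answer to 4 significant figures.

ṁ = 194.7 kg/h = 194.7/3600 = 0.05408 kg/s.
A = πD²/4 = π(0.01931)²/4 = 0.0002929 m²; mean velocity V = ṁ/(ρA) = 0.05408/(643.5 · 0.0002929) = 0.287 m/s.
Reynolds number Re = ρVD/μ = 643.5 · 0.287 · 0.01931 / 0.000153 = 2.331e+04.
Re > 4000 → turbulent. Relative roughness ε/D = 3.5e-06/0.01931 = 0.000181. Haaland: 1/√f = -1.8 log₁₀[(0.000181/3.7)^1.11 + 6.9/2.331e+04] = -1.8 log₁₀[1.64e-05 + 0.000296] = 6.309, so f = 0.02512.
Total minor-loss coefficient ΣK = 3·0.31 + 1·1 = 1.93.
ΔP = [f·L/D + ΣK]·(ρV²/2) = [0.02512·69.58/0.01931 + 1.93]·(643.5·0.287²/2) = [90.52 + 1.93]·26.5 = 2450 Pa.
Q = ṁ/ρ = 0.05408/643.5 = 8.405e-05 m³/s.
Pumping power P = QΔP = 8.405e-05·2450 = 0.20590 W = 0.2059 W.

P ≈ 0.2059 W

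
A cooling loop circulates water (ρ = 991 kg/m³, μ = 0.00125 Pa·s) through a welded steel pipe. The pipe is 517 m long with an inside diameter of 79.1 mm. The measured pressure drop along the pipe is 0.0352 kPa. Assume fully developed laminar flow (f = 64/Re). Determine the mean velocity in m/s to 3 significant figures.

V ≈ 0.0106 m/s

For laminar flow, f = 64/Re with Re = ρVD/μ, so Darcy-Weisbach reduces to ΔP = 32μLV/D². Solving for V: V = ΔP·D²/(32μL) = 35.2·(0.0791)²/(32·0.00125·517) = 0.01065 m/s.
Check: Re = ρVD/μ = 991·0.01065·0.0791/0.00125 = 667.9 < 2300, so the laminar assumption holds.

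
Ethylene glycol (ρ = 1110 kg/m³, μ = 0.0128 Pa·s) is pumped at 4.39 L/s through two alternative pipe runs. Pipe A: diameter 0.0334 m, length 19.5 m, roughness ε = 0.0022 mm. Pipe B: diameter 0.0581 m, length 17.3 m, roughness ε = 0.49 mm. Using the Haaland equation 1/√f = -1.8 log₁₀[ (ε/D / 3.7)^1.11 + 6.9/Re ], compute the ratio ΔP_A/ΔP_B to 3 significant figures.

ΔP_A/ΔP_B ≈ 11.9

Pipe A: V = Q/A = 0.00439/0.0008762 = 5.011 m/s; Re = 1.451e+04; ε/D = 6.59e-05; Haaland → f = 0.02803; ΔP_A = f(L/D)(ρV²/2) = 2.281e+05 Pa.
Pipe B: V = Q/A = 0.00439/0.002651 = 1.656 m/s; Re = 8343; ε/D = 0.00843; Haaland → f = 0.04233; ΔP_B = f(L/D)(ρV²/2) = 1.918e+04 Pa.
ΔP_A/ΔP_B = 2.281e+05/1.918e+04 = 11.9.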